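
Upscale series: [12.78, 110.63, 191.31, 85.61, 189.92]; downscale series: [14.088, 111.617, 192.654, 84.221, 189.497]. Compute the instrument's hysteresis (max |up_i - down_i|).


|12.78 - 14.088| = 1.3080
|110.63 - 111.617| = 0.9870
|191.31 - 192.654| = 1.3440
|85.61 - 84.221| = 1.3890
|189.92 - 189.497| = 0.4230
hysteresis = max(diffs) = 1.3890

1.3890


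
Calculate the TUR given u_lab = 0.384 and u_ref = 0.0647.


TUR = u_lab / u_ref
= 0.384 / 0.0647
= 5.9351

5.9351


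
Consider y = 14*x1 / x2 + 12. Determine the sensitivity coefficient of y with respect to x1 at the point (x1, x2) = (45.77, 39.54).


y = 14*x1 / x2 + 12
dy/dx1 = 14/x2
Evaluate at x2 = 39.54: c1 = 14 / 39.54
c1 = 0.3541

0.3541


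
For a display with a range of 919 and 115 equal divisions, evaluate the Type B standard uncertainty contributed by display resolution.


resolution = range / divisions
resolution = 919 / 115 = 7.9913043
u_res = resolution / (2*sqrt(3))
u_res = 7.9913043 / 3.4641016
u_res = 2.3069

2.3069


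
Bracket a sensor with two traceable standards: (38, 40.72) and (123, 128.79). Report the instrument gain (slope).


slope = (y2 - y1) / (x2 - x1)
= (128.79 - 40.72) / (123 - 38)
= 88.0700 / 85
= 1.0361

1.0361


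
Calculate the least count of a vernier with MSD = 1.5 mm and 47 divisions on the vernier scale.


LC = MSD / n_div
= 1.5 / 47
= 0.0319

0.0319


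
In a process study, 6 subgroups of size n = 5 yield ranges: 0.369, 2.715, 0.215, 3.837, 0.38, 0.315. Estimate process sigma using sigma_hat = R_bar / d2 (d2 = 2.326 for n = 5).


R_bar = (0.369 + 2.715 + 0.215 + 3.837 + 0.38 + 0.315) / 6
R_bar = 7.831 / 6 = 1.3051667
sigma_hat = R_bar / d2 = 1.3051667 / 2.326 = 0.5611

0.5611


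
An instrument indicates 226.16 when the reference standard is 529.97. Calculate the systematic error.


Systematic error = measured - true
= 226.16 - 529.97
= -303.8100

-303.8100


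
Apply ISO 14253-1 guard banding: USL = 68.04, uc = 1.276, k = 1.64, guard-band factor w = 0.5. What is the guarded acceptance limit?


U = k * uc = 1.64 * 1.276 = 2.09264
guard band g = w * U = 0.5 * 2.09264 = 1.04632
AL = USL - g = 68.04 - 1.04632
AL = 66.9937

66.9937


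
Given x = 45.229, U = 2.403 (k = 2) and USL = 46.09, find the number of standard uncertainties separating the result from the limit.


u = U / k = 2.403 / 2 = 1.2015
margin = |USL - x| = |46.09 - 45.229| = 0.861
z = margin / u = 0.861 / 1.2015
z = 0.7166

0.7166


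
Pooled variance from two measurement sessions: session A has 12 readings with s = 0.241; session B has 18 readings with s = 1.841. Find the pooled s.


s_p = sqrt(((n1-1)*s1^2 + (n2-1)*s2^2) / (n1+n2-2))
numerator = (12-1)*0.241^2 + (18-1)*1.841^2 = 0.638891 + 57.617777 = 58.256668
denominator = 12 + 18 - 2 = 28
s_p^2 = 58.256668 / 28 = 2.0805953
s_p = sqrt(2.0805953) = 1.4424

1.4424


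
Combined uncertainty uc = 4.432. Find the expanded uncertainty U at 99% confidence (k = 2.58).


U = k * uc
U = 2.58 * 4.432
U = 11.4346

11.4346


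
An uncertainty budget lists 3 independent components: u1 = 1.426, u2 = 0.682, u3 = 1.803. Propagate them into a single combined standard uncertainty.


uc = sqrt(1.426^2 + 0.682^2 + 1.803^2)
uc = sqrt(5.749409)
uc = 2.3978

2.3978


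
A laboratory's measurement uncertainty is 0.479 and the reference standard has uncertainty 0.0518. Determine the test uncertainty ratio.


TUR = u_lab / u_ref
= 0.479 / 0.0518
= 9.2471

9.2471


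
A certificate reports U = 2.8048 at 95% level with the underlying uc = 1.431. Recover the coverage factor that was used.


k = U / uc
k = 2.8048 / 1.431
k = 1.96

1.96


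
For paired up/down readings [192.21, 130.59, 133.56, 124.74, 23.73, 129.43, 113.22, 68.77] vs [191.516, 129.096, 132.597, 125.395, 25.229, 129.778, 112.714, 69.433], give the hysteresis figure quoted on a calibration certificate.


|192.21 - 191.516| = 0.6940
|130.59 - 129.096| = 1.4940
|133.56 - 132.597| = 0.9630
|124.74 - 125.395| = 0.6550
|23.73 - 25.229| = 1.4990
|129.43 - 129.778| = 0.3480
|113.22 - 112.714| = 0.5060
|68.77 - 69.433| = 0.6630
hysteresis = max(diffs) = 1.4990

1.4990


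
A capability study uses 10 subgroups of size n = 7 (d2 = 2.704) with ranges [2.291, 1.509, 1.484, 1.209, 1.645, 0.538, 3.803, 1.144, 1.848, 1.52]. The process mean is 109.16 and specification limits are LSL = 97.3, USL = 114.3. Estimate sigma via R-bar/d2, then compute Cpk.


R_bar = (2.291 + 1.509 + 1.484 + 1.209 + 1.645 + 0.538 + 3.803 + 1.144 + 1.848 + 1.52) / 10 = 1.6991
sigma = R_bar / d2 = 1.6991 / 2.704 = 0.62836538
Cp = (USL - LSL)/(6*sigma) = (114.3 - 97.3)/(6*0.62836538) = 4.5091
Cpu = (114.3 - 109.16)/(3*0.62836538) = 2.7267
Cpl = (109.16 - 97.3)/(3*0.62836538) = 6.2915
Cpk = min(Cpu, Cpl) = 2.7267

2.7267


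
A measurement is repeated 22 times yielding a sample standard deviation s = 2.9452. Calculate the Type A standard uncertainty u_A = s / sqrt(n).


u_A = s / sqrt(n)
u_A = 2.9452 / sqrt(22)
u_A = 2.9452 / 4.6904158
u_A = 0.6279

0.6279


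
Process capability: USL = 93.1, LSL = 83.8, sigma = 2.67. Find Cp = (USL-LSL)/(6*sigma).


Cp = (USL - LSL) / (6 * sigma)
= (93.1 - 83.8) / (6 * 2.67)
= 9.3000 / 16.0200
= 0.5805

0.5805


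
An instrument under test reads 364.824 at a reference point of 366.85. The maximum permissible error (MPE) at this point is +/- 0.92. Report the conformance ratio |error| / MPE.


e = indication - reference = 364.824 - 366.85 = -2.0260
|e| = 2.0260
ratio = |e| / MPE = 2.0260 / 0.92
ratio = 2.2022

2.2022


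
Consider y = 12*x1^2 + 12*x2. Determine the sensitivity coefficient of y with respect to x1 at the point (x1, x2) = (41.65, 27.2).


y = 12*x1^2 + 12*x2
dy/dx1 = 2*12*x1
Evaluate at x1 = 41.65: c1 = 24 * 41.65
c1 = 999.6000

999.6000


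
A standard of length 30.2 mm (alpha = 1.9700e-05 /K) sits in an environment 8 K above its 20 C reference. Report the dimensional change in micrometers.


dL = L * alpha * dT
= 30.2 * 1.9700e-05 * 8
= 0.0047595 mm
dL_um = 0.0047595 * 1000 = 4.7595 um

4.7595


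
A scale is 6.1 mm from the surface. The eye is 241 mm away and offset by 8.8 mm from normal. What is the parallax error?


error = h * offset / d
= 6.1 * 8.8 / 241
= 0.2227

0.2227


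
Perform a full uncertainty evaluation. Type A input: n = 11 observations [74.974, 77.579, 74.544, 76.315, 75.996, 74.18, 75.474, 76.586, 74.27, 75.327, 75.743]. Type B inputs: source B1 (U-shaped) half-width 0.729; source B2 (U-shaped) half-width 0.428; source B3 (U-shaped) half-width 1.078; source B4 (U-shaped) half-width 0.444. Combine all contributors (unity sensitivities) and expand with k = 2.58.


mean = (74.974 + 77.579 + 74.544 + 76.315 + 75.996 + 74.18 + 75.474 + 76.586 + 74.27 + 75.327 + 75.743) / 11 = 75.54436364
s = sqrt(sum((x - mean)^2)/(n-1)) = 1.0452653
u_A = s / sqrt(n) = 1.0452653 / sqrt(11) = 0.31515935
u_B1 = 0.729 / sqrt(2) = 0.51548084
u_B2 = 0.428 / sqrt(2) = 0.3026417
u_B3 = 1.078 / sqrt(2) = 0.76226111
u_B4 = 0.444 / sqrt(2) = 0.31395541
uc = sqrt(0.31515935^2 + 0.51548084^2 + 0.3026417^2 + 0.76226111^2 + 0.31395541^2) = 1.0659493
U = k * uc = 2.58 * 1.0659493
U = 2.7501

2.7501


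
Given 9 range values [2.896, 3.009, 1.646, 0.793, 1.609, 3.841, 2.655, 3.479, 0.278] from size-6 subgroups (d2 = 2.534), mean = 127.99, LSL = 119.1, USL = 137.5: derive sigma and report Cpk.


R_bar = (2.896 + 3.009 + 1.646 + 0.793 + 1.609 + 3.841 + 2.655 + 3.479 + 0.278) / 9 = 2.2451111
sigma = R_bar / d2 = 2.2451111 / 2.534 = 0.88599491
Cp = (USL - LSL)/(6*sigma) = (137.5 - 119.1)/(6*0.88599491) = 3.4613
Cpu = (137.5 - 127.99)/(3*0.88599491) = 3.5779
Cpl = (127.99 - 119.1)/(3*0.88599491) = 3.3446
Cpk = min(Cpu, Cpl) = 3.3446

3.3446


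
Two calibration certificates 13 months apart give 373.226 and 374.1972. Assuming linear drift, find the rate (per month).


rate = (v2 - v1) / months
= (374.1972 - 373.226) / 13
= 0.9712 / 13
= 0.0747

0.0747


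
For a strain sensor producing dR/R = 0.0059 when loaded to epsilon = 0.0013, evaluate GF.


GF = (dR/R) / epsilon
= 0.0059 / 0.0013
= 4.5385

4.5385


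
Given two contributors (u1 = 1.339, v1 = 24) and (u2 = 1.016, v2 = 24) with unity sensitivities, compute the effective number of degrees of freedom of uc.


uc = sqrt(u1^2 + u2^2) = sqrt(1.339^2 + 1.016^2) = 1.6808263
v_eff = uc^4 / (u1^4/v1 + u2^4/v2)
= 1.6808263^4 / (1.339^4/24 + 1.016^4/24)
= 7.9816254 / 0.17833826
v_eff = 44.7555

44.7555


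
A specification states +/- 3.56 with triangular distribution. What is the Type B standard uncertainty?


u_B = half_width / sqrt(6)
u_B = 3.56 / 2.4494897
u_B = 1.4534

1.4534


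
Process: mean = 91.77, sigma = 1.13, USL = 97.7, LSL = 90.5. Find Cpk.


Cpu = (USL - mean) / (3*sigma) = (97.7 - 91.77) / (3*1.13) = 1.7493
Cpl = (mean - LSL) / (3*sigma) = (91.77 - 90.5) / (3*1.13) = 0.3746
Cpk = min(Cpu, Cpl) = 0.3746

0.3746


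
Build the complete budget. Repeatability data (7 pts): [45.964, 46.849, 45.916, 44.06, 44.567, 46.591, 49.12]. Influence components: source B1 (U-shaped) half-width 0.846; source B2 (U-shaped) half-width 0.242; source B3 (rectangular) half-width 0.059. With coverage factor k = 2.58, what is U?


mean = (45.964 + 46.849 + 45.916 + 44.06 + 44.567 + 46.591 + 49.12) / 7 = 46.15242857
s = sqrt(sum((x - mean)^2)/(n-1)) = 1.6566674
u_A = s / sqrt(n) = 1.6566674 / sqrt(7) = 0.62616142
u_B1 = 0.846 / sqrt(2) = 0.59821234
u_B2 = 0.242 / sqrt(2) = 0.17111984
u_B3 = 0.059 / sqrt(3) = 0.034063666
uc = sqrt(0.62616142^2 + 0.59821234^2 + 0.17111984^2 + 0.034063666^2) = 0.88339032
U = k * uc = 2.58 * 0.88339032
U = 2.2791

2.2791


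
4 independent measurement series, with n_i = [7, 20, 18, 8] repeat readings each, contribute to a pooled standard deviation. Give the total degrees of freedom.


nu = sum_i (n_i - 1)
nu = ((7 - 1) + (20 - 1) + (18 - 1) + (8 - 1))
nu = 6 + 19 + 17 + 7
nu = 49

49


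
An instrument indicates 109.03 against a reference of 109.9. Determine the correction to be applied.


Correction = standard - reading
= 109.9 - 109.03
= 0.8700

0.8700


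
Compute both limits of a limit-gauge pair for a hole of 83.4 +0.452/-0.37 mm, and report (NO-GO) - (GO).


GO = nominal - lower_tol (smallest hole = maximum material condition)
GO = 83.4 - 0.37 = 83.03
NO-GO = nominal + upper_tol (largest hole = least material condition)
NO-GO = 83.4 + 0.452 = 83.852
spread = NO-GO - GO = 83.852 - 83.03 = 0.8220

0.8220


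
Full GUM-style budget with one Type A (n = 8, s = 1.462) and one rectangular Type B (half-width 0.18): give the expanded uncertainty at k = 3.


u_A = s / sqrt(n) = 1.462 / sqrt(8) = 0.51689506
u_B = half_width / sqrt(3) = 0.18 / sqrt(3) = 0.10392305
uc = sqrt(u_A^2 + u_B^2) = sqrt(0.51689506^2 + 0.10392305^2) = 0.52723856
U = k * uc = 3 * 0.52723856
U = 1.5817

1.5817


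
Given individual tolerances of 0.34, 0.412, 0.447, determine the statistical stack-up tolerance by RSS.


RSS = sqrt(0.34^2 + 0.412^2 + 0.447^2)
= sqrt(0.485153)
= 0.6965

0.6965


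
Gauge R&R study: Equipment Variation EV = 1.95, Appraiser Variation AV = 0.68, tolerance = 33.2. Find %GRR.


GRR = sqrt(EV^2 + AV^2) = sqrt(1.95^2 + 0.68^2) = 2.0651634
%GRR = GRR / tol * 100 = 2.0651634 / 33.2 * 100
%GRR = 6.2204

6.2204


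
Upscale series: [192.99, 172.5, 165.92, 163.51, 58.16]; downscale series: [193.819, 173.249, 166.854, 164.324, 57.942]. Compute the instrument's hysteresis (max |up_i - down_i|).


|192.99 - 193.819| = 0.8290
|172.5 - 173.249| = 0.7490
|165.92 - 166.854| = 0.9340
|163.51 - 164.324| = 0.8140
|58.16 - 57.942| = 0.2180
hysteresis = max(diffs) = 0.9340

0.9340


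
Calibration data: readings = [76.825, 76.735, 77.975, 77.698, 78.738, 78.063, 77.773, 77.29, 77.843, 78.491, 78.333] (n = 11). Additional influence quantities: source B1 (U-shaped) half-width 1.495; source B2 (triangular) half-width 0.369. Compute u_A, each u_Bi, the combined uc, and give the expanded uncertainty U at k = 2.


mean = (76.825 + 76.735 + 77.975 + 77.698 + 78.738 + 78.063 + 77.773 + 77.29 + 77.843 + 78.491 + 78.333) / 11 = 77.79672727
s = sqrt(sum((x - mean)^2)/(n-1)) = 0.64023606
u_A = s / sqrt(n) = 0.64023606 / sqrt(11) = 0.19303844
u_B1 = 1.495 / sqrt(2) = 1.0571246
u_B2 = 0.369 / sqrt(6) = 0.15064362
uc = sqrt(0.19303844^2 + 1.0571246^2 + 0.15064362^2) = 1.0851128
U = k * uc = 2 * 1.0851128
U = 2.1702

2.1702


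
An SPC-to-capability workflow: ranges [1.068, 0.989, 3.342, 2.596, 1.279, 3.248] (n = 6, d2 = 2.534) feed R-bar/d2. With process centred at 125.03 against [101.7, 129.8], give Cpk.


R_bar = (1.068 + 0.989 + 3.342 + 2.596 + 1.279 + 3.248) / 6 = 2.087
sigma = R_bar / d2 = 2.087 / 2.534 = 0.82359905
Cp = (USL - LSL)/(6*sigma) = (129.8 - 101.7)/(6*0.82359905) = 5.6864
Cpu = (129.8 - 125.03)/(3*0.82359905) = 1.9306
Cpl = (125.03 - 101.7)/(3*0.82359905) = 9.4423
Cpk = min(Cpu, Cpl) = 1.9306

1.9306


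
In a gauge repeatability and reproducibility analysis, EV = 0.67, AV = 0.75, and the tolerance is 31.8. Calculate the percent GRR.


GRR = sqrt(EV^2 + AV^2) = sqrt(0.67^2 + 0.75^2) = 1.0056838
%GRR = GRR / tol * 100 = 1.0056838 / 31.8 * 100
%GRR = 3.1625

3.1625


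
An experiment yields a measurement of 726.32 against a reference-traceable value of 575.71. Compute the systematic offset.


Systematic error = measured - true
= 726.32 - 575.71
= 150.6100

150.6100


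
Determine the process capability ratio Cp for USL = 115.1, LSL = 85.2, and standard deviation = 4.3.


Cp = (USL - LSL) / (6 * sigma)
= (115.1 - 85.2) / (6 * 4.3)
= 29.9000 / 25.8000
= 1.1589

1.1589


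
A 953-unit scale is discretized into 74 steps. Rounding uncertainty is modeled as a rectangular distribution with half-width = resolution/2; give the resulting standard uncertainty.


resolution = range / divisions
resolution = 953 / 74 = 12.878378
u_res = resolution / (2*sqrt(3))
u_res = 12.878378 / 3.4641016
u_res = 3.7177

3.7177


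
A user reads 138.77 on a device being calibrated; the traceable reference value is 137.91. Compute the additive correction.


Correction = standard - reading
= 137.91 - 138.77
= -0.8600

-0.8600


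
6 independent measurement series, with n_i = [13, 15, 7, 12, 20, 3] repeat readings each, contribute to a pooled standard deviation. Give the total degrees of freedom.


nu = sum_i (n_i - 1)
nu = ((13 - 1) + (15 - 1) + (7 - 1) + (12 - 1) + (20 - 1) + (3 - 1))
nu = 12 + 14 + 6 + 11 + 19 + 2
nu = 64

64


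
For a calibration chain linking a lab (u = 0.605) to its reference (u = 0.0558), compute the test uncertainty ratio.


TUR = u_lab / u_ref
= 0.605 / 0.0558
= 10.8423

10.8423


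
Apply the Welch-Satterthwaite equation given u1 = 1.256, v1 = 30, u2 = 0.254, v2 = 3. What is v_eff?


uc = sqrt(u1^2 + u2^2) = sqrt(1.256^2 + 0.254^2) = 1.2814258
v_eff = uc^4 / (u1^4/v1 + u2^4/v2)
= 1.2814258^4 / (1.256^4/30 + 0.254^4/3)
= 2.696335 / 0.084341432
v_eff = 31.9693

31.9693


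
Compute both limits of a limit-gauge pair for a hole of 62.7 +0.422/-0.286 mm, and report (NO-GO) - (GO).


GO = nominal - lower_tol (smallest hole = maximum material condition)
GO = 62.7 - 0.286 = 62.414
NO-GO = nominal + upper_tol (largest hole = least material condition)
NO-GO = 62.7 + 0.422 = 63.122
spread = NO-GO - GO = 63.122 - 62.414 = 0.7080

0.7080


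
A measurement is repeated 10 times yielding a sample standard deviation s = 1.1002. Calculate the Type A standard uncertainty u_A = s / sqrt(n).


u_A = s / sqrt(n)
u_A = 1.1002 / sqrt(10)
u_A = 1.1002 / 3.1622777
u_A = 0.3479

0.3479


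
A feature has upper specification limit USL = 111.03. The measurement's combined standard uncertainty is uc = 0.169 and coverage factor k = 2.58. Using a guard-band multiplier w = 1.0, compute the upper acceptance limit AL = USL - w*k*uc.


U = k * uc = 2.58 * 0.169 = 0.43602
guard band g = w * U = 1.0 * 0.43602 = 0.43602
AL = USL - g = 111.03 - 0.43602
AL = 110.5940

110.5940


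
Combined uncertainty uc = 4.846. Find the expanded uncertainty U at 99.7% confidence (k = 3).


U = k * uc
U = 3 * 4.846
U = 14.5380

14.5380


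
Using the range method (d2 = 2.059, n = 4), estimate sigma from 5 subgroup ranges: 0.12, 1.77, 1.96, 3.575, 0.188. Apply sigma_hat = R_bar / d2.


R_bar = (0.12 + 1.77 + 1.96 + 3.575 + 0.188) / 5
R_bar = 7.613 / 5 = 1.5226
sigma_hat = R_bar / d2 = 1.5226 / 2.059 = 0.7395

0.7395


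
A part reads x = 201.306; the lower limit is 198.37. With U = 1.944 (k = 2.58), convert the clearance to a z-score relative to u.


u = U / k = 1.944 / 2.58 = 0.75348837
margin = |LSL - x| = |198.37 - 201.306| = 2.936
z = margin / u = 2.936 / 0.75348837
z = 3.8965

3.8965


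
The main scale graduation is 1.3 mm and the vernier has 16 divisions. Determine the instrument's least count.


LC = MSD / n_div
= 1.3 / 16
= 0.0813

0.0813


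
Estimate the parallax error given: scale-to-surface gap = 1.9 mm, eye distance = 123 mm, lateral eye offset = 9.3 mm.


error = h * offset / d
= 1.9 * 9.3 / 123
= 0.1437

0.1437


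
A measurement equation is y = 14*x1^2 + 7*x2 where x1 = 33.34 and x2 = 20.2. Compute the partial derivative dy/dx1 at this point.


y = 14*x1^2 + 7*x2
dy/dx1 = 2*14*x1
Evaluate at x1 = 33.34: c1 = 28 * 33.34
c1 = 933.5200

933.5200


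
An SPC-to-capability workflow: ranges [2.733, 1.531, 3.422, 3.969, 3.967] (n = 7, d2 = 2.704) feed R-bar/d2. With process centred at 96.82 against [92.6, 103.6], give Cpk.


R_bar = (2.733 + 1.531 + 3.422 + 3.969 + 3.967) / 5 = 3.1244
sigma = R_bar / d2 = 3.1244 / 2.704 = 1.1554734
Cp = (USL - LSL)/(6*sigma) = (103.6 - 92.6)/(6*1.1554734) = 1.5867
Cpu = (103.6 - 96.82)/(3*1.1554734) = 1.9559
Cpl = (96.82 - 92.6)/(3*1.1554734) = 1.2174
Cpk = min(Cpu, Cpl) = 1.2174

1.2174


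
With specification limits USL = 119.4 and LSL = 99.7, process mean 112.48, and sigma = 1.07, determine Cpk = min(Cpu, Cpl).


Cpu = (USL - mean) / (3*sigma) = (119.4 - 112.48) / (3*1.07) = 2.1558
Cpl = (mean - LSL) / (3*sigma) = (112.48 - 99.7) / (3*1.07) = 3.9813
Cpk = min(Cpu, Cpl) = 2.1558

2.1558


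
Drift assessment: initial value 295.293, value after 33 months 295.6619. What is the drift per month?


rate = (v2 - v1) / months
= (295.6619 - 295.293) / 33
= 0.3689 / 33
= 0.0112

0.0112


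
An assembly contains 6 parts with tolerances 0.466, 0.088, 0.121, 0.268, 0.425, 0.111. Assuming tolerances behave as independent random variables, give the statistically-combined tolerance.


RSS = sqrt(0.466^2 + 0.088^2 + 0.121^2 + 0.268^2 + 0.425^2 + 0.111^2)
= sqrt(0.504311)
= 0.7101

0.7101


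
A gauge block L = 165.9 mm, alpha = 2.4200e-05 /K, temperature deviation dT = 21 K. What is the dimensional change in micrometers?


dL = L * alpha * dT
= 165.9 * 2.4200e-05 * 21
= 0.0843104 mm
dL_um = 0.0843104 * 1000 = 84.3104 um

84.3104


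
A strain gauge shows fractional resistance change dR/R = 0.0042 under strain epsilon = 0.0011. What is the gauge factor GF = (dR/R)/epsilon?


GF = (dR/R) / epsilon
= 0.0042 / 0.0011
= 3.8182

3.8182


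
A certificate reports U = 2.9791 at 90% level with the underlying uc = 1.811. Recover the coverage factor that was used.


k = U / uc
k = 2.9791 / 1.811
k = 1.645

1.645


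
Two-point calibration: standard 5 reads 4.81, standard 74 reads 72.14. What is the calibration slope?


slope = (y2 - y1) / (x2 - x1)
= (72.14 - 4.81) / (74 - 5)
= 67.3300 / 69
= 0.9758

0.9758


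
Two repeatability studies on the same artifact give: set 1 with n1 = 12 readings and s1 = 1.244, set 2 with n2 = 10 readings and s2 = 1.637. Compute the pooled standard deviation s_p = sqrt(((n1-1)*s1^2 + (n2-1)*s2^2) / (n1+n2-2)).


s_p = sqrt(((n1-1)*s1^2 + (n2-1)*s2^2) / (n1+n2-2))
numerator = (12-1)*1.244^2 + (10-1)*1.637^2 = 17.022896 + 24.117921 = 41.140817
denominator = 12 + 10 - 2 = 20
s_p^2 = 41.140817 / 20 = 2.0570408
s_p = sqrt(2.0570408) = 1.4342

1.4342


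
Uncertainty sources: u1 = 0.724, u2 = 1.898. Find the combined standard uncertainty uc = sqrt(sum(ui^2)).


uc = sqrt(0.724^2 + 1.898^2)
uc = sqrt(4.12658)
uc = 2.0314

2.0314


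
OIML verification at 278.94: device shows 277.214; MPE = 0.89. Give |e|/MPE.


e = indication - reference = 277.214 - 278.94 = -1.7260
|e| = 1.7260
ratio = |e| / MPE = 1.7260 / 0.89
ratio = 1.9393

1.9393


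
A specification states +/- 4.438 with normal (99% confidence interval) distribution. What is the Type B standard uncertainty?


u_B = half_width / 2.576
u_B = 4.438 / 2.576
u_B = 1.7228

1.7228


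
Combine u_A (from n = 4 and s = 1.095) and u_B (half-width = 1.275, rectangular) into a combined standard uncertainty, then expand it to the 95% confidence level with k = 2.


u_A = s / sqrt(n) = 1.095 / sqrt(4) = 0.5475
u_B = half_width / sqrt(3) = 1.275 / sqrt(3) = 0.73612159
uc = sqrt(u_A^2 + u_B^2) = sqrt(0.5475^2 + 0.73612159^2) = 0.91740462
U = k * uc = 2 * 0.91740462
U = 1.8348

1.8348


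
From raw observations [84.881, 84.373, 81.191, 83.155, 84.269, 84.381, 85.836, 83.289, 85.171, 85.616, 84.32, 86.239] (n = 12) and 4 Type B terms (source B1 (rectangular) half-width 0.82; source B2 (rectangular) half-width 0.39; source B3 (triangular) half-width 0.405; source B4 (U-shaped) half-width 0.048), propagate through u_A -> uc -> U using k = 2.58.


mean = (84.881 + 84.373 + 81.191 + 83.155 + 84.269 + 84.381 + 85.836 + 83.289 + 85.171 + 85.616 + 84.32 + 86.239) / 12 = 84.39341667
s = sqrt(sum((x - mean)^2)/(n-1)) = 1.376908
u_A = s / sqrt(n) = 1.376908 / sqrt(12) = 0.3974791
u_B1 = 0.82 / sqrt(3) = 0.47342722
u_B2 = 0.39 / sqrt(3) = 0.2251666
u_B3 = 0.405 / sqrt(6) = 0.16534056
u_B4 = 0.048 / sqrt(2) = 0.033941125
uc = sqrt(0.3974791^2 + 0.47342722^2 + 0.2251666^2 + 0.16534056^2 + 0.033941125^2) = 0.67919987
U = k * uc = 2.58 * 0.67919987
U = 1.7523

1.7523


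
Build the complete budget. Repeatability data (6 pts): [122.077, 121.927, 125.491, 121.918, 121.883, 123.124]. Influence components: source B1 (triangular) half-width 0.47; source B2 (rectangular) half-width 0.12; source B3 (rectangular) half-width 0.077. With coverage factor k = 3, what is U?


mean = (122.077 + 121.927 + 125.491 + 121.918 + 121.883 + 123.124) / 6 = 122.7366667
s = sqrt(sum((x - mean)^2)/(n-1)) = 1.4301092
u_A = s / sqrt(n) = 1.4301092 / sqrt(6) = 0.58383964
u_B1 = 0.47 / sqrt(6) = 0.1918767
u_B2 = 0.12 / sqrt(3) = 0.069282032
u_B3 = 0.077 / sqrt(3) = 0.044455971
uc = sqrt(0.58383964^2 + 0.1918767^2 + 0.069282032^2 + 0.044455971^2) = 0.62004978
U = k * uc = 3 * 0.62004978
U = 1.8601

1.8601


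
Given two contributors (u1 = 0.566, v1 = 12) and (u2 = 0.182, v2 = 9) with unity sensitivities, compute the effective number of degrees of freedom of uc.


uc = sqrt(u1^2 + u2^2) = sqrt(0.566^2 + 0.182^2) = 0.59454184
v_eff = uc^4 / (u1^4/v1 + u2^4/v2)
= 0.59454184^4 / (0.566^4/12 + 0.182^4/9)
= 0.12494811 / 0.0086742416
v_eff = 14.4045

14.4045


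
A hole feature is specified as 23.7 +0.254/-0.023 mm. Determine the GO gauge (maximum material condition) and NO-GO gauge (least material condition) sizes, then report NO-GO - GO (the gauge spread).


GO = nominal - lower_tol (smallest hole = maximum material condition)
GO = 23.7 - 0.023 = 23.677
NO-GO = nominal + upper_tol (largest hole = least material condition)
NO-GO = 23.7 + 0.254 = 23.954
spread = NO-GO - GO = 23.954 - 23.677 = 0.2770

0.2770


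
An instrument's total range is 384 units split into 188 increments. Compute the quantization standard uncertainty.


resolution = range / divisions
resolution = 384 / 188 = 2.0425532
u_res = resolution / (2*sqrt(3))
u_res = 2.0425532 / 3.4641016
u_res = 0.5896

0.5896


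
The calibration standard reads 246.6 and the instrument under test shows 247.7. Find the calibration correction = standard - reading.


Correction = standard - reading
= 246.6 - 247.7
= -1.1000

-1.1000


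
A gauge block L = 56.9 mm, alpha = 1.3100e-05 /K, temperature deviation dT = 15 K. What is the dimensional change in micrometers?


dL = L * alpha * dT
= 56.9 * 1.3100e-05 * 15
= 0.0111808 mm
dL_um = 0.0111808 * 1000 = 11.1808 um

11.1808


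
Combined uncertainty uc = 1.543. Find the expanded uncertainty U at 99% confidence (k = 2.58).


U = k * uc
U = 2.58 * 1.543
U = 3.9809

3.9809


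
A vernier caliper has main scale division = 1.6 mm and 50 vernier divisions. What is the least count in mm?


LC = MSD / n_div
= 1.6 / 50
= 0.0320

0.0320


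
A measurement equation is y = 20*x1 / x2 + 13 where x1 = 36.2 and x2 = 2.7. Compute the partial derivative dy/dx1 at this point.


y = 20*x1 / x2 + 13
dy/dx1 = 20/x2
Evaluate at x2 = 2.7: c1 = 20 / 2.7
c1 = 7.4074

7.4074


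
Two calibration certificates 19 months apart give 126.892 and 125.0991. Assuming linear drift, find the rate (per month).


rate = (v2 - v1) / months
= (125.0991 - 126.892) / 19
= -1.7929 / 19
= -0.0944

-0.0944


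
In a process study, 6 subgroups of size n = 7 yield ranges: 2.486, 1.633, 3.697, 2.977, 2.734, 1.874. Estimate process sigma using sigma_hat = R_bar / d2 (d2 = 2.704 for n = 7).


R_bar = (2.486 + 1.633 + 3.697 + 2.977 + 2.734 + 1.874) / 6
R_bar = 15.401 / 6 = 2.5668333
sigma_hat = R_bar / d2 = 2.5668333 / 2.704 = 0.9493

0.9493


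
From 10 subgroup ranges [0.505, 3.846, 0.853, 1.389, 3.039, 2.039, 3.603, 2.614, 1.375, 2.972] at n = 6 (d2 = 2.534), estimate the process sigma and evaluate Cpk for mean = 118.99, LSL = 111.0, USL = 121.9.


R_bar = (0.505 + 3.846 + 0.853 + 1.389 + 3.039 + 2.039 + 3.603 + 2.614 + 1.375 + 2.972) / 10 = 2.2235
sigma = R_bar / d2 = 2.2235 / 2.534 = 0.87746646
Cp = (USL - LSL)/(6*sigma) = (121.9 - 111.0)/(6*0.87746646) = 2.0704
Cpu = (121.9 - 118.99)/(3*0.87746646) = 1.1055
Cpl = (118.99 - 111.0)/(3*0.87746646) = 3.0353
Cpk = min(Cpu, Cpl) = 1.1055

1.1055


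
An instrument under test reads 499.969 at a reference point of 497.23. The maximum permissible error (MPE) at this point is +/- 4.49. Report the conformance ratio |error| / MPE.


e = indication - reference = 499.969 - 497.23 = 2.7390
|e| = 2.7390
ratio = |e| / MPE = 2.7390 / 4.49
ratio = 0.6100

0.6100


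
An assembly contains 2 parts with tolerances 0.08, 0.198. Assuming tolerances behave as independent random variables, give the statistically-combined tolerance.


RSS = sqrt(0.08^2 + 0.198^2)
= sqrt(0.045604)
= 0.2136

0.2136


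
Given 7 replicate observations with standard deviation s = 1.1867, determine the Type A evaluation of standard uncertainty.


u_A = s / sqrt(n)
u_A = 1.1867 / sqrt(7)
u_A = 1.1867 / 2.6457513
u_A = 0.4485

0.4485


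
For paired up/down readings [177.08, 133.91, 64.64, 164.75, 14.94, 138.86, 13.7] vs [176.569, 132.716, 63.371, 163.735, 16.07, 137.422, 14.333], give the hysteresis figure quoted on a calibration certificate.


|177.08 - 176.569| = 0.5110
|133.91 - 132.716| = 1.1940
|64.64 - 63.371| = 1.2690
|164.75 - 163.735| = 1.0150
|14.94 - 16.07| = 1.1300
|138.86 - 137.422| = 1.4380
|13.7 - 14.333| = 0.6330
hysteresis = max(diffs) = 1.4380

1.4380


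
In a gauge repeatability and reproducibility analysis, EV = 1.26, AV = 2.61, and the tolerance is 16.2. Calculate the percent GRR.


GRR = sqrt(EV^2 + AV^2) = sqrt(1.26^2 + 2.61^2) = 2.8982236
%GRR = GRR / tol * 100 = 2.8982236 / 16.2 * 100
%GRR = 17.8903

17.8903


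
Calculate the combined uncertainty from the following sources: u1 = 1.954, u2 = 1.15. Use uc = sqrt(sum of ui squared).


uc = sqrt(1.954^2 + 1.15^2)
uc = sqrt(5.140616)
uc = 2.2673

2.2673


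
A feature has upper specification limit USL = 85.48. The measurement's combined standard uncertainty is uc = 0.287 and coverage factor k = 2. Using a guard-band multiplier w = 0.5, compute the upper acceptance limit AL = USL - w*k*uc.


U = k * uc = 2 * 0.287 = 0.574
guard band g = w * U = 0.5 * 0.574 = 0.287
AL = USL - g = 85.48 - 0.287
AL = 85.1930

85.1930


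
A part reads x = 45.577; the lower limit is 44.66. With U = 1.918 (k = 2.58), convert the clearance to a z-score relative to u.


u = U / k = 1.918 / 2.58 = 0.74341085
margin = |LSL - x| = |44.66 - 45.577| = 0.917
z = margin / u = 0.917 / 0.74341085
z = 1.2335

1.2335


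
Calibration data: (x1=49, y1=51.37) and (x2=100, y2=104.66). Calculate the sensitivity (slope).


slope = (y2 - y1) / (x2 - x1)
= (104.66 - 51.37) / (100 - 49)
= 53.2900 / 51
= 1.0449

1.0449


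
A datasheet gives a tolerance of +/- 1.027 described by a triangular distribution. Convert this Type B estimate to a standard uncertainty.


u_B = half_width / sqrt(6)
u_B = 1.027 / 2.4494897
u_B = 0.4193

0.4193


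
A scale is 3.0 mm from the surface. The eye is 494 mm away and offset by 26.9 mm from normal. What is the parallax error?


error = h * offset / d
= 3.0 * 26.9 / 494
= 0.1634

0.1634


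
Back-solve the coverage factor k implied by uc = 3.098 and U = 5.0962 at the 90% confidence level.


k = U / uc
k = 5.0962 / 3.098
k = 1.645

1.645


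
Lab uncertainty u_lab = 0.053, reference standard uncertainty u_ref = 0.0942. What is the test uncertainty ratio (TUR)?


TUR = u_lab / u_ref
= 0.053 / 0.0942
= 0.5626

0.5626


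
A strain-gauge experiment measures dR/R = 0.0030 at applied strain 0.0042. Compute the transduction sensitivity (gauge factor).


GF = (dR/R) / epsilon
= 0.0030 / 0.0042
= 0.7143

0.7143


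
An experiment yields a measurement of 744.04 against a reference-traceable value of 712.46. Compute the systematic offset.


Systematic error = measured - true
= 744.04 - 712.46
= 31.5800

31.5800


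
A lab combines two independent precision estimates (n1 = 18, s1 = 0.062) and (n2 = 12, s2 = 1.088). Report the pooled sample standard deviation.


s_p = sqrt(((n1-1)*s1^2 + (n2-1)*s2^2) / (n1+n2-2))
numerator = (18-1)*0.062^2 + (12-1)*1.088^2 = 0.065348 + 13.021184 = 13.086532
denominator = 18 + 12 - 2 = 28
s_p^2 = 13.086532 / 28 = 0.46737614
s_p = sqrt(0.46737614) = 0.6836

0.6836


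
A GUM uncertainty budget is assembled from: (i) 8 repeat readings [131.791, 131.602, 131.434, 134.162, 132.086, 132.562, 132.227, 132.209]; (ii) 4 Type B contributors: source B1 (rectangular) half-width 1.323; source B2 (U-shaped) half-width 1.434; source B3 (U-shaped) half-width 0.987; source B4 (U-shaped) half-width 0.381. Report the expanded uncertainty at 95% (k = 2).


mean = (131.791 + 131.602 + 131.434 + 134.162 + 132.086 + 132.562 + 132.227 + 132.209) / 8 = 132.259125
s = sqrt(sum((x - mean)^2)/(n-1)) = 0.85171834
u_A = s / sqrt(n) = 0.85171834 / sqrt(8) = 0.30112791
u_B1 = 1.323 / sqrt(3) = 0.76383441
u_B2 = 1.434 / sqrt(2) = 1.0139911
u_B3 = 0.987 / sqrt(2) = 0.69791439
u_B4 = 0.381 / sqrt(2) = 0.26940768
uc = sqrt(0.30112791^2 + 0.76383441^2 + 1.0139911^2 + 0.69791439^2 + 0.26940768^2) = 1.5039827
U = k * uc = 2 * 1.5039827
U = 3.0080

3.0080


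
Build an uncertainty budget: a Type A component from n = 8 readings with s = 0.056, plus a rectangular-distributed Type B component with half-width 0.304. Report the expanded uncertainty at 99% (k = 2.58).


u_A = s / sqrt(n) = 0.056 / sqrt(8) = 0.01979899
u_B = half_width / sqrt(3) = 0.304 / sqrt(3) = 0.17551448
uc = sqrt(u_A^2 + u_B^2) = sqrt(0.01979899^2 + 0.17551448^2) = 0.17662767
U = k * uc = 2.58 * 0.17662767
U = 0.4557

0.4557


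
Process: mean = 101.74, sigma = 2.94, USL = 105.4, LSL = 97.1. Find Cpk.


Cpu = (USL - mean) / (3*sigma) = (105.4 - 101.74) / (3*2.94) = 0.4150
Cpl = (mean - LSL) / (3*sigma) = (101.74 - 97.1) / (3*2.94) = 0.5261
Cpk = min(Cpu, Cpl) = 0.4150

0.4150


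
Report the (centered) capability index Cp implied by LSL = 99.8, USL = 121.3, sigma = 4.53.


Cp = (USL - LSL) / (6 * sigma)
= (121.3 - 99.8) / (6 * 4.53)
= 21.5000 / 27.1800
= 0.7910

0.7910


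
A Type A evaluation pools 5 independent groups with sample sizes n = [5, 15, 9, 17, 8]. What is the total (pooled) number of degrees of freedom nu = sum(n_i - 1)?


nu = sum_i (n_i - 1)
nu = ((5 - 1) + (15 - 1) + (9 - 1) + (17 - 1) + (8 - 1))
nu = 4 + 14 + 8 + 16 + 7
nu = 49

49


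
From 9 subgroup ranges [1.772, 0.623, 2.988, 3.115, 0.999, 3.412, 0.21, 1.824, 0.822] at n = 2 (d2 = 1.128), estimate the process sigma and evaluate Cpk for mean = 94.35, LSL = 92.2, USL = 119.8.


R_bar = (1.772 + 0.623 + 2.988 + 3.115 + 0.999 + 3.412 + 0.21 + 1.824 + 0.822) / 9 = 1.7516667
sigma = R_bar / d2 = 1.7516667 / 1.128 = 1.552896
Cp = (USL - LSL)/(6*sigma) = (119.8 - 92.2)/(6*1.552896) = 2.9622
Cpu = (119.8 - 94.35)/(3*1.552896) = 5.4629
Cpl = (94.35 - 92.2)/(3*1.552896) = 0.4615
Cpk = min(Cpu, Cpl) = 0.4615

0.4615


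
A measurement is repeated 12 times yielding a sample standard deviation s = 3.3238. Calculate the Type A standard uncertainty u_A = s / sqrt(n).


u_A = s / sqrt(n)
u_A = 3.3238 / sqrt(12)
u_A = 3.3238 / 3.4641016
u_A = 0.9595

0.9595


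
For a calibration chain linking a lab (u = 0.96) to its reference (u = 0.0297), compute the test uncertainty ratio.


TUR = u_lab / u_ref
= 0.96 / 0.0297
= 32.3232

32.3232


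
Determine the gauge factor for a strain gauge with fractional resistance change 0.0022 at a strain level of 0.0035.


GF = (dR/R) / epsilon
= 0.0022 / 0.0035
= 0.6286

0.6286


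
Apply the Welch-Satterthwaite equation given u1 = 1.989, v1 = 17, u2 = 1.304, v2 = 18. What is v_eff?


uc = sqrt(u1^2 + u2^2) = sqrt(1.989^2 + 1.304^2) = 2.3783475
v_eff = uc^4 / (u1^4/v1 + u2^4/v2)
= 2.3783475^4 / (1.989^4/17 + 1.304^4/18)
= 31.996409 / 1.0812749
v_eff = 29.5914

29.5914


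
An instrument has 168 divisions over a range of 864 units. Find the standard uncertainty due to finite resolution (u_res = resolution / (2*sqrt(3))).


resolution = range / divisions
resolution = 864 / 168 = 5.1428571
u_res = resolution / (2*sqrt(3))
u_res = 5.1428571 / 3.4641016
u_res = 1.4846

1.4846


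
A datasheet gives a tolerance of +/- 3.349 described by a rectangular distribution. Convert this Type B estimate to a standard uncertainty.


u_B = half_width / sqrt(3)
u_B = 3.349 / 1.7320508
u_B = 1.9335

1.9335


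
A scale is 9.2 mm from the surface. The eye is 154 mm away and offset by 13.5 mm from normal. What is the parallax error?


error = h * offset / d
= 9.2 * 13.5 / 154
= 0.8065

0.8065


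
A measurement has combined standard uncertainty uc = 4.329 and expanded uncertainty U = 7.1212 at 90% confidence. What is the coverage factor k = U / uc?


k = U / uc
k = 7.1212 / 4.329
k = 1.645

1.645


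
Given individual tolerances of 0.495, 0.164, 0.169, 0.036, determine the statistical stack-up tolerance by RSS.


RSS = sqrt(0.495^2 + 0.164^2 + 0.169^2 + 0.036^2)
= sqrt(0.301778)
= 0.5493

0.5493


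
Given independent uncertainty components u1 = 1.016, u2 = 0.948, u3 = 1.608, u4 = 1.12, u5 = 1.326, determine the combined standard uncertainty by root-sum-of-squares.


uc = sqrt(1.016^2 + 0.948^2 + 1.608^2 + 1.12^2 + 1.326^2)
uc = sqrt(7.5293)
uc = 2.7440

2.7440


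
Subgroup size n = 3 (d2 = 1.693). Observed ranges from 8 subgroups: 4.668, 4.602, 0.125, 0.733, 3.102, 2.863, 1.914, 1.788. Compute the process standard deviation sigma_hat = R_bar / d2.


R_bar = (4.668 + 4.602 + 0.125 + 0.733 + 3.102 + 2.863 + 1.914 + 1.788) / 8
R_bar = 19.795 / 8 = 2.474375
sigma_hat = R_bar / d2 = 2.474375 / 1.693 = 1.4615

1.4615


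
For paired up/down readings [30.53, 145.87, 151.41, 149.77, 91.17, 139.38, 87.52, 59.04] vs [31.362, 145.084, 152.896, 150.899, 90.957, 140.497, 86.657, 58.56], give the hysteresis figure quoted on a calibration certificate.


|30.53 - 31.362| = 0.8320
|145.87 - 145.084| = 0.7860
|151.41 - 152.896| = 1.4860
|149.77 - 150.899| = 1.1290
|91.17 - 90.957| = 0.2130
|139.38 - 140.497| = 1.1170
|87.52 - 86.657| = 0.8630
|59.04 - 58.56| = 0.4800
hysteresis = max(diffs) = 1.4860

1.4860


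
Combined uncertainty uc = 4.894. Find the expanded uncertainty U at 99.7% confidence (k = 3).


U = k * uc
U = 3 * 4.894
U = 14.6820

14.6820


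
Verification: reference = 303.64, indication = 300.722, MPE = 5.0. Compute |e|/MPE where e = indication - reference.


e = indication - reference = 300.722 - 303.64 = -2.9180
|e| = 2.9180
ratio = |e| / MPE = 2.9180 / 5.0
ratio = 0.5836

0.5836


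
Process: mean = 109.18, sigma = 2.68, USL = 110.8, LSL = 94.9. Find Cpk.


Cpu = (USL - mean) / (3*sigma) = (110.8 - 109.18) / (3*2.68) = 0.2015
Cpl = (mean - LSL) / (3*sigma) = (109.18 - 94.9) / (3*2.68) = 1.7761
Cpk = min(Cpu, Cpl) = 0.2015

0.2015


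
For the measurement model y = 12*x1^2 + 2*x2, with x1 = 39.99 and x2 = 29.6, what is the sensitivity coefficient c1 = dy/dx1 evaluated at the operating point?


y = 12*x1^2 + 2*x2
dy/dx1 = 2*12*x1
Evaluate at x1 = 39.99: c1 = 24 * 39.99
c1 = 959.7600

959.7600


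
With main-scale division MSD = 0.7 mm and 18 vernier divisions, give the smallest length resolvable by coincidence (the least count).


LC = MSD / n_div
= 0.7 / 18
= 0.0389

0.0389


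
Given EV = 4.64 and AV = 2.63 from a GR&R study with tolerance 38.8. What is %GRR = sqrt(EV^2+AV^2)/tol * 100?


GRR = sqrt(EV^2 + AV^2) = sqrt(4.64^2 + 2.63^2) = 5.333526
%GRR = GRR / tol * 100 = 5.333526 / 38.8 * 100
%GRR = 13.7462

13.7462


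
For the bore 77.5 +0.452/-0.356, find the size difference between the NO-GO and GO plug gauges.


GO = nominal - lower_tol (smallest hole = maximum material condition)
GO = 77.5 - 0.356 = 77.144
NO-GO = nominal + upper_tol (largest hole = least material condition)
NO-GO = 77.5 + 0.452 = 77.952
spread = NO-GO - GO = 77.952 - 77.144 = 0.8080

0.8080


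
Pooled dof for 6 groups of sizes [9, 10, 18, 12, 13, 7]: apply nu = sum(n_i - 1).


nu = sum_i (n_i - 1)
nu = ((9 - 1) + (10 - 1) + (18 - 1) + (12 - 1) + (13 - 1) + (7 - 1))
nu = 8 + 9 + 17 + 11 + 12 + 6
nu = 63

63


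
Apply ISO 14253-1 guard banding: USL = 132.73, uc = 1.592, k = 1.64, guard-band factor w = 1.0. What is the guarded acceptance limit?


U = k * uc = 1.64 * 1.592 = 2.61088
guard band g = w * U = 1.0 * 2.61088 = 2.61088
AL = USL - g = 132.73 - 2.61088
AL = 130.1191

130.1191


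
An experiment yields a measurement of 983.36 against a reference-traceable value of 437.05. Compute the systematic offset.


Systematic error = measured - true
= 983.36 - 437.05
= 546.3100

546.3100


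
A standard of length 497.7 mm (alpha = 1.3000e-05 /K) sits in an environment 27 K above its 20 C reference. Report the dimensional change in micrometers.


dL = L * alpha * dT
= 497.7 * 1.3000e-05 * 27
= 0.1746927 mm
dL_um = 0.1746927 * 1000 = 174.6927 um

174.6927


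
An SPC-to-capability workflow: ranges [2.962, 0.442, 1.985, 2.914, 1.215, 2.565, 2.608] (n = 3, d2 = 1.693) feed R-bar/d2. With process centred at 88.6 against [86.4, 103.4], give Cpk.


R_bar = (2.962 + 0.442 + 1.985 + 2.914 + 1.215 + 2.565 + 2.608) / 7 = 2.0987143
sigma = R_bar / d2 = 2.0987143 / 1.693 = 1.2396422
Cp = (USL - LSL)/(6*sigma) = (103.4 - 86.4)/(6*1.2396422) = 2.2856
Cpu = (103.4 - 88.6)/(3*1.2396422) = 3.9796
Cpl = (88.6 - 86.4)/(3*1.2396422) = 0.5916
Cpk = min(Cpu, Cpl) = 0.5916

0.5916


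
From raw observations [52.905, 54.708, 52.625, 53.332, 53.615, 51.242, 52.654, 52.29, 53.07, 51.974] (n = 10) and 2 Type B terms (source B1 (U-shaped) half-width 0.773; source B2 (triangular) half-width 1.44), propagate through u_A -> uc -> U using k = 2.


mean = (52.905 + 54.708 + 52.625 + 53.332 + 53.615 + 51.242 + 52.654 + 52.29 + 53.07 + 51.974) / 10 = 52.8415
s = sqrt(sum((x - mean)^2)/(n-1)) = 0.94728246
u_A = s / sqrt(n) = 0.94728246 / sqrt(10) = 0.29955702
u_B1 = 0.773 / sqrt(2) = 0.54659354
u_B2 = 1.44 / sqrt(6) = 0.58787754
uc = sqrt(0.29955702^2 + 0.54659354^2 + 0.58787754^2) = 0.85679572
U = k * uc = 2 * 0.85679572
U = 1.7136

1.7136


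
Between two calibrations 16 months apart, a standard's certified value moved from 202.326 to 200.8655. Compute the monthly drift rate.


rate = (v2 - v1) / months
= (200.8655 - 202.326) / 16
= -1.4605 / 16
= -0.0913

-0.0913


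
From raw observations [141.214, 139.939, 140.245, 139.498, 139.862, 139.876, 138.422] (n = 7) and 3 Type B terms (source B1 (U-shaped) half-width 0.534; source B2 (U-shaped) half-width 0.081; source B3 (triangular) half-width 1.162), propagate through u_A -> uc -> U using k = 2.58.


mean = (141.214 + 139.939 + 140.245 + 139.498 + 139.862 + 139.876 + 138.422) / 7 = 139.8651429
s = sqrt(sum((x - mean)^2)/(n-1)) = 0.83533874
u_A = s / sqrt(n) = 0.83533874 / sqrt(7) = 0.31572837
u_B1 = 0.534 / sqrt(2) = 0.37759502
u_B2 = 0.081 / sqrt(2) = 0.057275649
u_B3 = 1.162 / sqrt(6) = 0.47438451
uc = sqrt(0.31572837^2 + 0.37759502^2 + 0.057275649^2 + 0.47438451^2) = 0.68599094
U = k * uc = 2.58 * 0.68599094
U = 1.7699

1.7699
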